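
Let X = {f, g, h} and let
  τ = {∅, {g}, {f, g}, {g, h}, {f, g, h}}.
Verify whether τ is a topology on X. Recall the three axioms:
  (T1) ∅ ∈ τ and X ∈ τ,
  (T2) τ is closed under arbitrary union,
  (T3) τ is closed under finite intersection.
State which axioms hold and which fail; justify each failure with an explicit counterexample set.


τ IS a topology on X.

Axiom (T1): ∅ ∈ τ? Yes; X ∈ τ? Yes.
Axiom (T2/T3): check pairwise unions and intersections of members of τ.
All pairwise intersections and unions checked — each lies in τ. Therefore τ satisfies (T1), (T2), (T3): it IS a topology on X.


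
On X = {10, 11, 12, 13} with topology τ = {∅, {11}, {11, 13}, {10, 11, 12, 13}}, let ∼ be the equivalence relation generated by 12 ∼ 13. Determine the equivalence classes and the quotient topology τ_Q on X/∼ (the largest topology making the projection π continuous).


X/∼ = {[10], [11], [12=13]}; |τ_Q| = 3.

Equivalence classes: [10], [11], [12=13].
Quotient map π: X → X/∼ sends 10 ↦ [10], 11 ↦ [11], 12 ↦ [12=13], 13 ↦ [12=13].
For each subset V ⊆ X/∼, compute π^{-1}(V) ⊆ X and check whether π^{-1}(V) ∈ τ. V is open in τ_Q iff π^{-1}(V) ∈ τ.
  V = {}: π^{-1}(V) = ∅ ∈ τ ✓.
  V = {[10]}: π^{-1}(V) = {10} ∉ τ ✗.
  V = {[11]}: π^{-1}(V) = {11} ∈ τ ✓.
  V = {[10], [11]}: π^{-1}(V) = {10, 11} ∉ τ ✗.
  V = {[12=13]}: π^{-1}(V) = {12, 13} ∉ τ ✗.
  V = {[10], [12=13]}: π^{-1}(V) = {10, 12, 13} ∉ τ ✗.
  V = {[11], [12=13]}: π^{-1}(V) = {11, 12, 13} ∉ τ ✗.
  V = {[10], [11], [12=13]}: π^{-1}(V) = {10, 11, 12, 13} ∈ τ ✓.
Open sets in the quotient: τ_Q = {{}, {[11]}, {[10], [11], [12=13]}} (3 elements).


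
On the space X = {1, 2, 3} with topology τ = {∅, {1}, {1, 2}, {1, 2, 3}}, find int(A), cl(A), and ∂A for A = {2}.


int(A) = ∅, cl(A) = {2, 3}, ∂A = {2, 3}.

Closed sets in (X, τ) are complements of opens:
  closed(X, τ) = {∅, {3}, {2, 3}, {1, 2, 3}}.
int(A) = ⋃ {U ∈ τ : U ⊆ A}. Opens contained in A: ∅.
Taking the union of these: int(A) = ∅.
cl(A) = ⋂ {C closed : A ⊆ C}. Closed sets containing A: {2, 3}, {1, 2, 3}.
Intersecting these: cl(A) = {2, 3}.
∂A = cl(A) ∖ int(A) = {2, 3} ∖ ∅ = {2, 3}.


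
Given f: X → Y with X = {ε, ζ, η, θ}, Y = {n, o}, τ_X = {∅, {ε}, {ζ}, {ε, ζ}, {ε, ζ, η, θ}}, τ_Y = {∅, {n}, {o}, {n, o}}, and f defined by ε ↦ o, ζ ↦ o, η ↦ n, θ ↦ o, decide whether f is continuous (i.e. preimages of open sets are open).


f is NOT continuous.

Compute f^{-1}(U) for each U ∈ τ_Y:
  U = ∅: f^{-1}(U) = ∅ ∈ τ_X ✓.
  U = {n}: f^{-1}(U) = {η} ∉ τ_X ✗.
  U = {o}: f^{-1}(U) = {ε, ζ, θ} ∉ τ_X ✗.
  U = {n, o}: f^{-1}(U) = {ε, ζ, η, θ} ∈ τ_X ✓.
Found U = {n} with f^{-1}(U) = {η} not in τ_X. Therefore f is NOT continuous.


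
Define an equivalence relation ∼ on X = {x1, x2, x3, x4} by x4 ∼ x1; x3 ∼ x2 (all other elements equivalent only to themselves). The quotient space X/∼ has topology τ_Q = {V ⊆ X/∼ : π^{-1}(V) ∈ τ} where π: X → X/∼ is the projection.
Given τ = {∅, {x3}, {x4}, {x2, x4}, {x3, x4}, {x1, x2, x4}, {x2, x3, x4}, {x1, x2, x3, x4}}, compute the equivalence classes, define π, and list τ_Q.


X/∼ = {[x1=x4], [x2=x3]}; |τ_Q| = 2.

Equivalence classes: [x1=x4], [x2=x3].
Quotient map π: X → X/∼ sends x1 ↦ [x1=x4], x2 ↦ [x2=x3], x3 ↦ [x2=x3], x4 ↦ [x1=x4].
For each subset V ⊆ X/∼, compute π^{-1}(V) ⊆ X and check whether π^{-1}(V) ∈ τ. V is open in τ_Q iff π^{-1}(V) ∈ τ.
  V = {}: π^{-1}(V) = ∅ ∈ τ ✓.
  V = {[x1=x4]}: π^{-1}(V) = {x1, x4} ∉ τ ✗.
  V = {[x2=x3]}: π^{-1}(V) = {x2, x3} ∉ τ ✗.
  V = {[x1=x4], [x2=x3]}: π^{-1}(V) = {x1, x2, x3, x4} ∈ τ ✓.
Open sets in the quotient: τ_Q = {{}, {[x1=x4], [x2=x3]}} (2 elements).


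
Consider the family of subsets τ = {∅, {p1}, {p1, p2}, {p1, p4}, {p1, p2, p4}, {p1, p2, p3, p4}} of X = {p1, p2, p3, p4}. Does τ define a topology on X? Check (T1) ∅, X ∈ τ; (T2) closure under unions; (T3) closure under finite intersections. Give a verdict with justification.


τ IS a topology on X.

Axiom (T1): ∅ ∈ τ? Yes; X ∈ τ? Yes.
Axiom (T2/T3): check pairwise unions and intersections of members of τ.
All pairwise intersections and unions checked — each lies in τ. Therefore τ satisfies (T1), (T2), (T3): it IS a topology on X.


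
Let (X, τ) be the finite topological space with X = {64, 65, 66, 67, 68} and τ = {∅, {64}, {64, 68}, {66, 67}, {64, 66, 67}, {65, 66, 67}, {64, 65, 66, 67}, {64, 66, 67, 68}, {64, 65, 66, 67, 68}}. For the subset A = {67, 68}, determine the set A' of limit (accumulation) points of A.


A' = {65, 66}

For each x ∈ X, list the open sets U ∈ τ with x ∈ U, then check whether U ∩ (A ∖ {x}) ≠ ∅ for every such U.
  x = 64: open {64} ∋ x has {64} ∩ (A ∖ {64}) = ∅, so x is NOT a limit point.
  x = 65: opens ∋ x are {65, 66, 67}, {64, 65, 66, 67}, {64, 65, 66, 67, 68}; each meets A ∖ {65}, so x IS a limit point.
  x = 66: opens ∋ x are {66, 67}, {64, 66, 67}, {65, 66, 67}, {64, 65, 66, 67}, {64, 66, 67, 68}, {64, 65, 66, 67, 68}; each meets A ∖ {66}, so x IS a limit point.
  x = 67: open {66, 67} ∋ x has {66, 67} ∩ (A ∖ {67}) = ∅, so x is NOT a limit point.
  x = 68: open {64, 68} ∋ x has {64, 68} ∩ (A ∖ {68}) = ∅, so x is NOT a limit point.
Collecting: A' = {65, 66}.


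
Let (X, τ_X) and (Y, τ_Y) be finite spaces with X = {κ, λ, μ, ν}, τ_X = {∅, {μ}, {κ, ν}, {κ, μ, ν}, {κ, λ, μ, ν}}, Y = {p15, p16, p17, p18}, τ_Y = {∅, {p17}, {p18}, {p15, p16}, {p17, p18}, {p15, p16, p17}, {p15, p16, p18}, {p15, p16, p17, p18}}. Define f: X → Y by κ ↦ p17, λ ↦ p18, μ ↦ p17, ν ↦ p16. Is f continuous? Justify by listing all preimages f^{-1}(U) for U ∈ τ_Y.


f is NOT continuous.

Compute f^{-1}(U) for each U ∈ τ_Y:
  U = ∅: f^{-1}(U) = ∅ ∈ τ_X ✓.
  U = {p17}: f^{-1}(U) = {κ, μ} ∉ τ_X ✗.
  U = {p18}: f^{-1}(U) = {λ} ∉ τ_X ✗.
  U = {p15, p16}: f^{-1}(U) = {ν} ∉ τ_X ✗.
  U = {p17, p18}: f^{-1}(U) = {κ, λ, μ} ∉ τ_X ✗.
  U = {p15, p16, p17}: f^{-1}(U) = {κ, μ, ν} ∈ τ_X ✓.
  U = {p15, p16, p18}: f^{-1}(U) = {λ, ν} ∉ τ_X ✗.
  U = {p15, p16, p17, p18}: f^{-1}(U) = {κ, λ, μ, ν} ∈ τ_X ✓.
Found U = {p17} with f^{-1}(U) = {κ, μ} not in τ_X. Therefore f is NOT continuous.


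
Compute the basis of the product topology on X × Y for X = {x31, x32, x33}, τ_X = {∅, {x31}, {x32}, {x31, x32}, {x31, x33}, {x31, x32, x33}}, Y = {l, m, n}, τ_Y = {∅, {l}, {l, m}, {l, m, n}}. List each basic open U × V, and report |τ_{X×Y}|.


Basis B = {∅ × ∅, {x31} × {l}, {x32} × {l}, {x31} × {l, m}, {x31, x32} × {l}, {x31, x33} × {l}, {x32} × {l, m}, {x31} × {l, m, n}, {x31, x32, x33} × {l}, {x32} × {l, m, n}, {x31, x32} × {l, m}, {x31, x33} × {l, m}, {x31, x32} × {l, m, n}, {x31, x33} × {l, m, n}, {x31, x32, x33} × {l, m}, {x31, x32, x33} × {l, m, n}}; |τ_{X×Y}| = 40.

Enumerate products U × V with U ∈ τ_X, V ∈ τ_Y (deduplicated):
  ∅ × ∅ = {} (∅)
  {x31} × {l} = {(x31,l)}
  {x32} × {l} = {(x32,l)}
  {x31} × {l, m} = {(x31,l), (x31,m)}
  {x31, x32} × {l} = {(x31,l), (x32,l)}
  {x31, x33} × {l} = {(x31,l), (x33,l)}
  {x32} × {l, m} = {(x32,l), (x32,m)}
  {x31} × {l, m, n} = {(x31,l), (x31,m), (x31,n)}
  {x31, x32, x33} × {l} = {(x31,l), (x32,l), (x33,l)}
  {x32} × {l, m, n} = {(x32,l), (x32,m), (x32,n)}
  {x31, x32} × {l, m} = {(x31,l), (x31,m), (x32,l), (x32,m)}
  {x31, x33} × {l, m} = {(x31,l), (x31,m), (x33,l), (x33,m)}
  {x31, x32} × {l, m, n} = {(x31,l), (x31,m), (x31,n), (x32,l), (x32,m), (x32,n)}
  {x31, x33} × {l, m, n} = {(x31,l), (x31,m), (x31,n), (x33,l), (x33,m), (x33,n)}
  {x31, x32, x33} × {l, m} = {(x31,l), (x31,m), (x32,l), (x32,m), (x33,l), (x33,m)}
  {x31, x32, x33} × {l, m, n} = {(x31,l), (x31,m), (x31,n), (x32,l), (x32,m), (x32,n), (x33,l), (x33,m), (x33,n)}
These 16 distinct sets form the basis B.
Close under arbitrary unions to get τ_{X×Y}; counting gives |τ_{X×Y}| = 40.


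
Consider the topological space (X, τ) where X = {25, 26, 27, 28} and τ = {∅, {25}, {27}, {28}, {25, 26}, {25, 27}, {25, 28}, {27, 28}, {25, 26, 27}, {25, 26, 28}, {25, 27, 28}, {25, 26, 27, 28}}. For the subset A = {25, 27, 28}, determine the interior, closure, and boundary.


int(A) = {25, 27, 28}, cl(A) = {25, 26, 27, 28}, ∂A = {26}.

Closed sets in (X, τ) are complements of opens:
  closed(X, τ) = {∅, {26}, {27}, {28}, {25, 26}, {26, 27}, {26, 28}, {27, 28}, {25, 26, 27}, {25, 26, 28}, {26, 27, 28}, {25, 26, 27, 28}}.
int(A) = ⋃ {U ∈ τ : U ⊆ A}. Opens contained in A: ∅, {25}, {27}, {28}, {25, 27}, {25, 28}, {27, 28}, {25, 27, 28}.
Taking the union of these: int(A) = {25, 27, 28}.
cl(A) = ⋂ {C closed : A ⊆ C}. Closed sets containing A: {25, 26, 27, 28}.
Intersecting these: cl(A) = {25, 26, 27, 28}.
∂A = cl(A) ∖ int(A) = {25, 26, 27, 28} ∖ {25, 27, 28} = {26}.


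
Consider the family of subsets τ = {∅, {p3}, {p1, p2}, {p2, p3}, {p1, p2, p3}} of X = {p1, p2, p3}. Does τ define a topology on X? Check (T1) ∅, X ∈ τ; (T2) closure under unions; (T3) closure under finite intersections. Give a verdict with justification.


τ is NOT a topology on X.

Axiom (T1): ∅ ∈ τ? Yes; X ∈ τ? Yes.
Axiom (T2/T3): check pairwise unions and intersections of members of τ.
Counterexample for (T3): {p1, p2} ∩ {p2, p3} = {p2} ∉ τ. Therefore τ is NOT a topology.


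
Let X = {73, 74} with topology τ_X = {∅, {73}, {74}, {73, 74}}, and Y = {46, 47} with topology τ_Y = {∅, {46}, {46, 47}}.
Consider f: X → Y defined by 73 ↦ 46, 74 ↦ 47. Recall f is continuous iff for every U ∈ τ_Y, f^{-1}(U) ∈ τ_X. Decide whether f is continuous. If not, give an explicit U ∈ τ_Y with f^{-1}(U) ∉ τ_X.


f IS continuous.

Compute f^{-1}(U) for each U ∈ τ_Y:
  U = ∅: f^{-1}(U) = ∅ ∈ τ_X ✓.
  U = {46}: f^{-1}(U) = {73} ∈ τ_X ✓.
  U = {46, 47}: f^{-1}(U) = {73, 74} ∈ τ_X ✓.
Every preimage lies in τ_X, so f IS continuous.


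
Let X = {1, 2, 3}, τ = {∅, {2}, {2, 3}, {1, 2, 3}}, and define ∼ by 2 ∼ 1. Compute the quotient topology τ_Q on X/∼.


X/∼ = {[1=2], [3]}; |τ_Q| = 2.

Equivalence classes: [1=2], [3].
Quotient map π: X → X/∼ sends 1 ↦ [1=2], 2 ↦ [1=2], 3 ↦ [3].
For each subset V ⊆ X/∼, compute π^{-1}(V) ⊆ X and check whether π^{-1}(V) ∈ τ. V is open in τ_Q iff π^{-1}(V) ∈ τ.
  V = {}: π^{-1}(V) = ∅ ∈ τ ✓.
  V = {[1=2]}: π^{-1}(V) = {1, 2} ∉ τ ✗.
  V = {[3]}: π^{-1}(V) = {3} ∉ τ ✗.
  V = {[1=2], [3]}: π^{-1}(V) = {1, 2, 3} ∈ τ ✓.
Open sets in the quotient: τ_Q = {{}, {[1=2], [3]}} (2 elements).


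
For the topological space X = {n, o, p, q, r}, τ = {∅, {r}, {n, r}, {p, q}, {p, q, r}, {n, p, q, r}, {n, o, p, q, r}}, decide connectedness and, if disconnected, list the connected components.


(X, τ) is connected.

Find clopen sets (U ∈ τ with X ∖ U ∈ τ):
  U = ∅, X ∖ U = {n, o, p, q, r} — both open, so U is clopen.
  U = {n, o, p, q, r}, X ∖ U = ∅ — both open, so U is clopen.
Only trivial clopens (∅ and X) exist, so (X, τ) is connected.
Compute connected components by grouping points that agree on all clopens:
  component: {n, o, p, q, r}


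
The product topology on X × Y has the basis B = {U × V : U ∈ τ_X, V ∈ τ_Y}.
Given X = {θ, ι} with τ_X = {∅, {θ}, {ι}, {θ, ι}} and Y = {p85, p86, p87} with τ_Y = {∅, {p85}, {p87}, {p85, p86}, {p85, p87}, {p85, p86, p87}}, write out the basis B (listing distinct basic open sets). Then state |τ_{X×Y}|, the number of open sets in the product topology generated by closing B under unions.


Basis B = {∅ × ∅, {θ} × {p85}, {θ} × {p87}, {ι} × {p85}, {ι} × {p87}, {θ} × {p85, p86}, {θ} × {p85, p87}, {θ, ι} × {p85}, {θ, ι} × {p87}, {ι} × {p85, p86}, {ι} × {p85, p87}, {θ} × {p85, p86, p87}, {ι} × {p85, p86, p87}, {θ, ι} × {p85, p86}, {θ, ι} × {p85, p87}, {θ, ι} × {p85, p86, p87}}; |τ_{X×Y}| = 36.

Enumerate products U × V with U ∈ τ_X, V ∈ τ_Y (deduplicated):
  ∅ × ∅ = {} (∅)
  {θ} × {p85} = {(θ,p85)}
  {θ} × {p87} = {(θ,p87)}
  {ι} × {p85} = {(ι,p85)}
  {ι} × {p87} = {(ι,p87)}
  {θ} × {p85, p86} = {(θ,p85), (θ,p86)}
  {θ} × {p85, p87} = {(θ,p85), (θ,p87)}
  {θ, ι} × {p85} = {(θ,p85), (ι,p85)}
  {θ, ι} × {p87} = {(θ,p87), (ι,p87)}
  {ι} × {p85, p86} = {(ι,p85), (ι,p86)}
  {ι} × {p85, p87} = {(ι,p85), (ι,p87)}
  {θ} × {p85, p86, p87} = {(θ,p85), (θ,p86), (θ,p87)}
  {ι} × {p85, p86, p87} = {(ι,p85), (ι,p86), (ι,p87)}
  {θ, ι} × {p85, p86} = {(θ,p85), (θ,p86), (ι,p85), (ι,p86)}
  {θ, ι} × {p85, p87} = {(θ,p85), (θ,p87), (ι,p85), (ι,p87)}
  {θ, ι} × {p85, p86, p87} = {(θ,p85), (θ,p86), (θ,p87), (ι,p85), (ι,p86), (ι,p87)}
These 16 distinct sets form the basis B.
Close under arbitrary unions to get τ_{X×Y}; counting gives |τ_{X×Y}| = 36.


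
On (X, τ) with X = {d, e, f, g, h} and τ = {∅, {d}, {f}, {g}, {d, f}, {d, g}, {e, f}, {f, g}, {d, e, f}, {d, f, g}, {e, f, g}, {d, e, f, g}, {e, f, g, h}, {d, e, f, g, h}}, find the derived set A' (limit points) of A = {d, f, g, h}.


A' = {e, h}

For each x ∈ X, list the open sets U ∈ τ with x ∈ U, then check whether U ∩ (A ∖ {x}) ≠ ∅ for every such U.
  x = d: open {d} ∋ x has {d} ∩ (A ∖ {d}) = ∅, so x is NOT a limit point.
  x = e: opens ∋ x are {e, f}, {d, e, f}, {e, f, g}, {d, e, f, g}, {e, f, g, h}, {d, e, f, g, h}; each meets A ∖ {e}, so x IS a limit point.
  x = f: open {f} ∋ x has {f} ∩ (A ∖ {f}) = ∅, so x is NOT a limit point.
  x = g: open {g} ∋ x has {g} ∩ (A ∖ {g}) = ∅, so x is NOT a limit point.
  x = h: opens ∋ x are {e, f, g, h}, {d, e, f, g, h}; each meets A ∖ {h}, so x IS a limit point.
Collecting: A' = {e, h}.


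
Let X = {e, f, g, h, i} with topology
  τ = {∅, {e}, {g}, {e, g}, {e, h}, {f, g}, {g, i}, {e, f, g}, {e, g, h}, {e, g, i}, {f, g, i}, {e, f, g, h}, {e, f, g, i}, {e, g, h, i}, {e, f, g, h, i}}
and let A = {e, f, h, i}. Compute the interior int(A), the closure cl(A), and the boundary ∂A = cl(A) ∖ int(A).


int(A) = {e, h}, cl(A) = {e, f, h, i}, ∂A = {f, i}.

Closed sets in (X, τ) are complements of opens:
  closed(X, τ) = {∅, {f}, {h}, {i}, {e, h}, {f, h}, {f, i}, {h, i}, {e, f, h}, {e, h, i}, {f, g, i}, {f, h, i}, {e, f, h, i}, {f, g, h, i}, {e, f, g, h, i}}.
int(A) = ⋃ {U ∈ τ : U ⊆ A}. Opens contained in A: ∅, {e}, {e, h}.
Taking the union of these: int(A) = {e, h}.
cl(A) = ⋂ {C closed : A ⊆ C}. Closed sets containing A: {e, f, h, i}, {e, f, g, h, i}.
Intersecting these: cl(A) = {e, f, h, i}.
∂A = cl(A) ∖ int(A) = {e, f, h, i} ∖ {e, h} = {f, i}.


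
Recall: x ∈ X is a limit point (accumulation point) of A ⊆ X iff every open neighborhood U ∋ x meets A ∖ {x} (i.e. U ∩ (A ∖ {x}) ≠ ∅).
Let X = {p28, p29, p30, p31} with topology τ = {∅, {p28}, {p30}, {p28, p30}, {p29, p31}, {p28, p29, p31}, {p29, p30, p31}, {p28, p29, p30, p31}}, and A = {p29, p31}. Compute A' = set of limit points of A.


A' = {p29, p31}

For each x ∈ X, list the open sets U ∈ τ with x ∈ U, then check whether U ∩ (A ∖ {x}) ≠ ∅ for every such U.
  x = p28: open {p28} ∋ x has {p28} ∩ (A ∖ {p28}) = ∅, so x is NOT a limit point.
  x = p29: opens ∋ x are {p29, p31}, {p28, p29, p31}, {p29, p30, p31}, {p28, p29, p30, p31}; each meets A ∖ {p29}, so x IS a limit point.
  x = p30: open {p30} ∋ x has {p30} ∩ (A ∖ {p30}) = ∅, so x is NOT a limit point.
  x = p31: opens ∋ x are {p29, p31}, {p28, p29, p31}, {p29, p30, p31}, {p28, p29, p30, p31}; each meets A ∖ {p31}, so x IS a limit point.
Collecting: A' = {p29, p31}.


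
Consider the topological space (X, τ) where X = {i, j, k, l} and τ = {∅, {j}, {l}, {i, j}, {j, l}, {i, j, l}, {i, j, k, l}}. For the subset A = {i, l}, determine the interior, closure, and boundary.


int(A) = {l}, cl(A) = {i, k, l}, ∂A = {i, k}.

Closed sets in (X, τ) are complements of opens:
  closed(X, τ) = {∅, {k}, {i, k}, {k, l}, {i, j, k}, {i, k, l}, {i, j, k, l}}.
int(A) = ⋃ {U ∈ τ : U ⊆ A}. Opens contained in A: ∅, {l}.
Taking the union of these: int(A) = {l}.
cl(A) = ⋂ {C closed : A ⊆ C}. Closed sets containing A: {i, k, l}, {i, j, k, l}.
Intersecting these: cl(A) = {i, k, l}.
∂A = cl(A) ∖ int(A) = {i, k, l} ∖ {l} = {i, k}.


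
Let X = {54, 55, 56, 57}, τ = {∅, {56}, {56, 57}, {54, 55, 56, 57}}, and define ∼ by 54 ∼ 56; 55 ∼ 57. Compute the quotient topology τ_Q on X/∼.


X/∼ = {[54=56], [55=57]}; |τ_Q| = 2.

Equivalence classes: [54=56], [55=57].
Quotient map π: X → X/∼ sends 54 ↦ [54=56], 55 ↦ [55=57], 56 ↦ [54=56], 57 ↦ [55=57].
For each subset V ⊆ X/∼, compute π^{-1}(V) ⊆ X and check whether π^{-1}(V) ∈ τ. V is open in τ_Q iff π^{-1}(V) ∈ τ.
  V = {}: π^{-1}(V) = ∅ ∈ τ ✓.
  V = {[54=56]}: π^{-1}(V) = {54, 56} ∉ τ ✗.
  V = {[55=57]}: π^{-1}(V) = {55, 57} ∉ τ ✗.
  V = {[54=56], [55=57]}: π^{-1}(V) = {54, 55, 56, 57} ∈ τ ✓.
Open sets in the quotient: τ_Q = {{}, {[54=56], [55=57]}} (2 elements).


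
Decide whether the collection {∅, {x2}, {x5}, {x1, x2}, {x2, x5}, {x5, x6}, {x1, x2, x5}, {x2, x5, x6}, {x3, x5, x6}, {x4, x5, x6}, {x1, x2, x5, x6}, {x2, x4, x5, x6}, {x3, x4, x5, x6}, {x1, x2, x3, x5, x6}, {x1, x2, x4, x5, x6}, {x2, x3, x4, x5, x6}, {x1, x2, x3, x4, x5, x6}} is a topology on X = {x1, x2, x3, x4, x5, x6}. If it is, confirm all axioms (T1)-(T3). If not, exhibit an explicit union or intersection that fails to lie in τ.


τ is NOT a topology on X.

Axiom (T1): ∅ ∈ τ? Yes; X ∈ τ? Yes.
Axiom (T2/T3): check pairwise unions and intersections of members of τ.
Counterexample for (T2): {x2} ∪ {x3, x5, x6} = {x2, x3, x5, x6} ∉ τ. Therefore τ is NOT a topology.


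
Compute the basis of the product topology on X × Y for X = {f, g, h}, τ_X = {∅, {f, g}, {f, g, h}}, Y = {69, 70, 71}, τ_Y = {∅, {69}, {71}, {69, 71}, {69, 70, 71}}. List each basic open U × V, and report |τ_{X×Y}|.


Basis B = {∅ × ∅, {f, g} × {69}, {f, g} × {71}, {f, g, h} × {69}, {f, g, h} × {71}, {f, g} × {69, 71}, {f, g} × {69, 70, 71}, {f, g, h} × {69, 71}, {f, g, h} × {69, 70, 71}}; |τ_{X×Y}| = 14.

Enumerate products U × V with U ∈ τ_X, V ∈ τ_Y (deduplicated):
  ∅ × ∅ = {} (∅)
  {f, g} × {69} = {(f,69), (g,69)}
  {f, g} × {71} = {(f,71), (g,71)}
  {f, g, h} × {69} = {(f,69), (g,69), (h,69)}
  {f, g, h} × {71} = {(f,71), (g,71), (h,71)}
  {f, g} × {69, 71} = {(f,69), (f,71), (g,69), (g,71)}
  {f, g} × {69, 70, 71} = {(f,69), (f,70), (f,71), (g,69), (g,70), (g,71)}
  {f, g, h} × {69, 71} = {(f,69), (f,71), (g,69), (g,71), (h,69), (h,71)}
  {f, g, h} × {69, 70, 71} = {(f,69), (f,70), (f,71), (g,69), (g,70), (g,71), (h,69), (h,70), (h,71)}
These 9 distinct sets form the basis B.
Close under arbitrary unions to get τ_{X×Y}; counting gives |τ_{X×Y}| = 14.


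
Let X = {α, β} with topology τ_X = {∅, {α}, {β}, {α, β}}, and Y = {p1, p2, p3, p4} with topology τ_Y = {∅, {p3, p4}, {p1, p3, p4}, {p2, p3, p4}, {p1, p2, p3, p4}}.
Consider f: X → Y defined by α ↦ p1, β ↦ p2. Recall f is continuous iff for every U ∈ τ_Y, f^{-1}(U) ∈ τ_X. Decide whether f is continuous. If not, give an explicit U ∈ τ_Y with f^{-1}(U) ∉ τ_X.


f IS continuous.

Compute f^{-1}(U) for each U ∈ τ_Y:
  U = ∅: f^{-1}(U) = ∅ ∈ τ_X ✓.
  U = {p3, p4}: f^{-1}(U) = ∅ ∈ τ_X ✓.
  U = {p1, p3, p4}: f^{-1}(U) = {α} ∈ τ_X ✓.
  U = {p2, p3, p4}: f^{-1}(U) = {β} ∈ τ_X ✓.
  U = {p1, p2, p3, p4}: f^{-1}(U) = {α, β} ∈ τ_X ✓.
Every preimage lies in τ_X, so f IS continuous.


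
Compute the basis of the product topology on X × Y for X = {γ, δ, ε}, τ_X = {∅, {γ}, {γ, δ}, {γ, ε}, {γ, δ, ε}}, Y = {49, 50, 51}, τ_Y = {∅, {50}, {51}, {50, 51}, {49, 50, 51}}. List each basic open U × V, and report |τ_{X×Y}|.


Basis B = {∅ × ∅, {γ} × {50}, {γ} × {51}, {γ} × {50, 51}, {γ, δ} × {50}, {γ, ε} × {50}, {γ, δ} × {51}, {γ, ε} × {51}, {γ} × {49, 50, 51}, {γ, δ, ε} × {50}, {γ, δ, ε} × {51}, {γ, δ} × {50, 51}, {γ, ε} × {50, 51}, {γ, δ} × {49, 50, 51}, {γ, ε} × {49, 50, 51}, {γ, δ, ε} × {50, 51}, {γ, δ, ε} × {49, 50, 51}}; |τ_{X×Y}| = 50.

Enumerate products U × V with U ∈ τ_X, V ∈ τ_Y (deduplicated):
  ∅ × ∅ = {} (∅)
  {γ} × {50} = {(γ,50)}
  {γ} × {51} = {(γ,51)}
  {γ} × {50, 51} = {(γ,50), (γ,51)}
  {γ, δ} × {50} = {(γ,50), (δ,50)}
  {γ, ε} × {50} = {(γ,50), (ε,50)}
  {γ, δ} × {51} = {(γ,51), (δ,51)}
  {γ, ε} × {51} = {(γ,51), (ε,51)}
  {γ} × {49, 50, 51} = {(γ,49), (γ,50), (γ,51)}
  {γ, δ, ε} × {50} = {(γ,50), (δ,50), (ε,50)}
  {γ, δ, ε} × {51} = {(γ,51), (δ,51), (ε,51)}
  {γ, δ} × {50, 51} = {(γ,50), (γ,51), (δ,50), (δ,51)}
  {γ, ε} × {50, 51} = {(γ,50), (γ,51), (ε,50), (ε,51)}
  {γ, δ} × {49, 50, 51} = {(γ,49), (γ,50), (γ,51), (δ,49), (δ,50), (δ,51)}
  {γ, ε} × {49, 50, 51} = {(γ,49), (γ,50), (γ,51), (ε,49), (ε,50), (ε,51)}
  {γ, δ, ε} × {50, 51} = {(γ,50), (γ,51), (δ,50), (δ,51), (ε,50), (ε,51)}
  {γ, δ, ε} × {49, 50, 51} = {(γ,49), (γ,50), (γ,51), (δ,49), (δ,50), (δ,51), (ε,49), (ε,50), (ε,51)}
These 17 distinct sets form the basis B.
Close under arbitrary unions to get τ_{X×Y}; counting gives |τ_{X×Y}| = 50.


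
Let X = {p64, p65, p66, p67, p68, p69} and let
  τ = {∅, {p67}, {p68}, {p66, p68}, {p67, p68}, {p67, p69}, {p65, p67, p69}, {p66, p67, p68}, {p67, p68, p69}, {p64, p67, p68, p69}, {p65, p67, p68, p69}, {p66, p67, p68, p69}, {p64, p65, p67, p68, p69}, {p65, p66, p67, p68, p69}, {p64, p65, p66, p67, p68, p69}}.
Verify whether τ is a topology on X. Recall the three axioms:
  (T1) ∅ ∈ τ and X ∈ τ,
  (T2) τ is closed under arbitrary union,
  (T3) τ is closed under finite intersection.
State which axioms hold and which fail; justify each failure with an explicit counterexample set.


τ is NOT a topology on X.

Axiom (T1): ∅ ∈ τ? Yes; X ∈ τ? Yes.
Axiom (T2/T3): check pairwise unions and intersections of members of τ.
Counterexample for (T2): {p66, p68} ∪ {p64, p67, p68, p69} = {p64, p66, p67, p68, p69} ∉ τ. Therefore τ is NOT a topology.


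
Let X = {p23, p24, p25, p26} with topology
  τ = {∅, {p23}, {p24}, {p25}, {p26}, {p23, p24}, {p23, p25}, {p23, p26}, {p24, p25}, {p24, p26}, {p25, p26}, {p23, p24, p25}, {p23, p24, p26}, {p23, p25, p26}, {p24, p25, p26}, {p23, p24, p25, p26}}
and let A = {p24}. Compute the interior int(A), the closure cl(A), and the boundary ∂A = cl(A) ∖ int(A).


int(A) = {p24}, cl(A) = {p24}, ∂A = ∅.

Closed sets in (X, τ) are complements of opens:
  closed(X, τ) = {∅, {p23}, {p24}, {p25}, {p26}, {p23, p24}, {p23, p25}, {p23, p26}, {p24, p25}, {p24, p26}, {p25, p26}, {p23, p24, p25}, {p23, p24, p26}, {p23, p25, p26}, {p24, p25, p26}, {p23, p24, p25, p26}}.
int(A) = ⋃ {U ∈ τ : U ⊆ A}. Opens contained in A: ∅, {p24}.
Taking the union of these: int(A) = {p24}.
cl(A) = ⋂ {C closed : A ⊆ C}. Closed sets containing A: {p24}, {p23, p24}, {p24, p25}, {p24, p26}, {p23, p24, p25}, {p23, p24, p26}, {p24, p25, p26}, {p23, p24, p25, p26}.
Intersecting these: cl(A) = {p24}.
∂A = cl(A) ∖ int(A) = {p24} ∖ {p24} = ∅.


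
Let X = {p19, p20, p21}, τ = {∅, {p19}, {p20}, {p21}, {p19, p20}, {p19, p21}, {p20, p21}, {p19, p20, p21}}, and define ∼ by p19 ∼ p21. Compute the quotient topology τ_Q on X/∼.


X/∼ = {[p19=p21], [p20]}; |τ_Q| = 4.

Equivalence classes: [p19=p21], [p20].
Quotient map π: X → X/∼ sends p19 ↦ [p19=p21], p20 ↦ [p20], p21 ↦ [p19=p21].
For each subset V ⊆ X/∼, compute π^{-1}(V) ⊆ X and check whether π^{-1}(V) ∈ τ. V is open in τ_Q iff π^{-1}(V) ∈ τ.
  V = {}: π^{-1}(V) = ∅ ∈ τ ✓.
  V = {[p19=p21]}: π^{-1}(V) = {p19, p21} ∈ τ ✓.
  V = {[p20]}: π^{-1}(V) = {p20} ∈ τ ✓.
  V = {[p19=p21], [p20]}: π^{-1}(V) = {p19, p20, p21} ∈ τ ✓.
Open sets in the quotient: τ_Q = {{}, {[p19=p21]}, {[p20]}, {[p19=p21], [p20]}} (4 elements).


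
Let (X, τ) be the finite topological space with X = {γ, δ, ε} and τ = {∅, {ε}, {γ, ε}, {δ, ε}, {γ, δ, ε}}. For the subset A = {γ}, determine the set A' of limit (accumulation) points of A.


A' = ∅

For each x ∈ X, list the open sets U ∈ τ with x ∈ U, then check whether U ∩ (A ∖ {x}) ≠ ∅ for every such U.
  x = γ: open {γ, ε} ∋ x has {γ, ε} ∩ (A ∖ {γ}) = ∅, so x is NOT a limit point.
  x = δ: open {δ, ε} ∋ x has {δ, ε} ∩ (A ∖ {δ}) = ∅, so x is NOT a limit point.
  x = ε: open {ε} ∋ x has {ε} ∩ (A ∖ {ε}) = ∅, so x is NOT a limit point.
Collecting: A' = ∅.


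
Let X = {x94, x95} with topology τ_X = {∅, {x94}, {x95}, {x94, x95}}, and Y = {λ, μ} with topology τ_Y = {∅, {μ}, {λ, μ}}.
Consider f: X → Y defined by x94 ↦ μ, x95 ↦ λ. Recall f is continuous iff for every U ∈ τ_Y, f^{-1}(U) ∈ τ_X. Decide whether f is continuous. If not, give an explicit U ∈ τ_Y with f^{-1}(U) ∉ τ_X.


f IS continuous.

Compute f^{-1}(U) for each U ∈ τ_Y:
  U = ∅: f^{-1}(U) = ∅ ∈ τ_X ✓.
  U = {μ}: f^{-1}(U) = {x94} ∈ τ_X ✓.
  U = {λ, μ}: f^{-1}(U) = {x94, x95} ∈ τ_X ✓.
Every preimage lies in τ_X, so f IS continuous.


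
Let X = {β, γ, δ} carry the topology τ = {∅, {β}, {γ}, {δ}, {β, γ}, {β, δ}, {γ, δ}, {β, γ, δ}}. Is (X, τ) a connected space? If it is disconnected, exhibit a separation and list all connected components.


(X, τ) is disconnected; components = [{β}, {γ}, {δ}].

Find clopen sets (U ∈ τ with X ∖ U ∈ τ):
  U = ∅, X ∖ U = {β, γ, δ} — both open, so U is clopen.
  U = {β}, X ∖ U = {γ, δ} — both open, so U is clopen.
  U = {γ}, X ∖ U = {β, δ} — both open, so U is clopen.
  U = {δ}, X ∖ U = {β, γ} — both open, so U is clopen.
  U = {β, γ}, X ∖ U = {δ} — both open, so U is clopen.
  U = {β, δ}, X ∖ U = {γ} — both open, so U is clopen.
  U = {γ, δ}, X ∖ U = {β} — both open, so U is clopen.
  U = {β, γ, δ}, X ∖ U = ∅ — both open, so U is clopen.
Nontrivial clopen(s) exist: e.g. {β, δ}. So (X, τ) is disconnected.
Compute connected components by grouping points that agree on all clopens:
  component: {β}
  component: {γ}
  component: {δ}


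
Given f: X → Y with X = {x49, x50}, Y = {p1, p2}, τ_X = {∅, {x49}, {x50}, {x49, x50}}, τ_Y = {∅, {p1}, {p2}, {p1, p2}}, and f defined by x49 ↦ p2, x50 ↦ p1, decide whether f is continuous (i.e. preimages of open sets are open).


f IS continuous.

Compute f^{-1}(U) for each U ∈ τ_Y:
  U = ∅: f^{-1}(U) = ∅ ∈ τ_X ✓.
  U = {p1}: f^{-1}(U) = {x50} ∈ τ_X ✓.
  U = {p2}: f^{-1}(U) = {x49} ∈ τ_X ✓.
  U = {p1, p2}: f^{-1}(U) = {x49, x50} ∈ τ_X ✓.
Every preimage lies in τ_X, so f IS continuous.


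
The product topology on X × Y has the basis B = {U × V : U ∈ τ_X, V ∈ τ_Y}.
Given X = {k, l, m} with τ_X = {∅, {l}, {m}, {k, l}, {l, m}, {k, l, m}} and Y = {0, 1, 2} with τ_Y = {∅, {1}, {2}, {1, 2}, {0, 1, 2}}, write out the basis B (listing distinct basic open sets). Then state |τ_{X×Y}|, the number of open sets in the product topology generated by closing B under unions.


Basis B = {∅ × ∅, {l} × {1}, {l} × {2}, {m} × {1}, {m} × {2}, {k, l} × {1}, {k, l} × {2}, {l} × {1, 2}, {l, m} × {1}, {l, m} × {2}, {m} × {1, 2}, {k, l, m} × {1}, {k, l, m} × {2}, {l} × {0, 1, 2}, {m} × {0, 1, 2}, {k, l} × {1, 2}, {l, m} × {1, 2}, {k, l} × {0, 1, 2}, {k, l, m} × {1, 2}, {l, m} × {0, 1, 2}, {k, l, m} × {0, 1, 2}}; |τ_{X×Y}| = 70.

Enumerate products U × V with U ∈ τ_X, V ∈ τ_Y (deduplicated):
  ∅ × ∅ = {} (∅)
  {l} × {1} = {(l,1)}
  {l} × {2} = {(l,2)}
  {m} × {1} = {(m,1)}
  {m} × {2} = {(m,2)}
  {k, l} × {1} = {(k,1), (l,1)}
  {k, l} × {2} = {(k,2), (l,2)}
  {l} × {1, 2} = {(l,1), (l,2)}
  {l, m} × {1} = {(l,1), (m,1)}
  {l, m} × {2} = {(l,2), (m,2)}
  {m} × {1, 2} = {(m,1), (m,2)}
  {k, l, m} × {1} = {(k,1), (l,1), (m,1)}
  {k, l, m} × {2} = {(k,2), (l,2), (m,2)}
  {l} × {0, 1, 2} = {(l,0), (l,1), (l,2)}
  {m} × {0, 1, 2} = {(m,0), (m,1), (m,2)}
  {k, l} × {1, 2} = {(k,1), (k,2), (l,1), (l,2)}
  {l, m} × {1, 2} = {(l,1), (l,2), (m,1), (m,2)}
  {k, l} × {0, 1, 2} = {(k,0), (k,1), (k,2), (l,0), (l,1), (l,2)}
  {k, l, m} × {1, 2} = {(k,1), (k,2), (l,1), (l,2), (m,1), (m,2)}
  {l, m} × {0, 1, 2} = {(l,0), (l,1), (l,2), (m,0), (m,1), (m,2)}
  {k, l, m} × {0, 1, 2} = {(k,0), (k,1), (k,2), (l,0), (l,1), (l,2), (m,0), (m,1), (m,2)}
These 21 distinct sets form the basis B.
Close under arbitrary unions to get τ_{X×Y}; counting gives |τ_{X×Y}| = 70.


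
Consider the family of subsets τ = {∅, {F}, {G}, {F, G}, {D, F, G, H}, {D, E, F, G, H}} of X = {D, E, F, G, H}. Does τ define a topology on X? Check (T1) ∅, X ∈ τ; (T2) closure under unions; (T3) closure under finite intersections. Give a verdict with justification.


τ IS a topology on X.

Axiom (T1): ∅ ∈ τ? Yes; X ∈ τ? Yes.
Axiom (T2/T3): check pairwise unions and intersections of members of τ.
All pairwise intersections and unions checked — each lies in τ. Therefore τ satisfies (T1), (T2), (T3): it IS a topology on X.


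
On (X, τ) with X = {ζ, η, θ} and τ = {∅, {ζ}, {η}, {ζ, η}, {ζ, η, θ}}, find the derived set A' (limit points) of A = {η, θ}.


A' = {θ}

For each x ∈ X, list the open sets U ∈ τ with x ∈ U, then check whether U ∩ (A ∖ {x}) ≠ ∅ for every such U.
  x = ζ: open {ζ} ∋ x has {ζ} ∩ (A ∖ {ζ}) = ∅, so x is NOT a limit point.
  x = η: open {η} ∋ x has {η} ∩ (A ∖ {η}) = ∅, so x is NOT a limit point.
  x = θ: opens ∋ x are {ζ, η, θ}; each meets A ∖ {θ}, so x IS a limit point.
Collecting: A' = {θ}.


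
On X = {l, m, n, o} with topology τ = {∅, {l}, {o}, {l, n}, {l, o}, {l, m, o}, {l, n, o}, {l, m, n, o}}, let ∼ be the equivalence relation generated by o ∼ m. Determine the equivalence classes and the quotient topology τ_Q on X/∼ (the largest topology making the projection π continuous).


X/∼ = {[l], [m=o], [n]}; |τ_Q| = 5.

Equivalence classes: [l], [m=o], [n].
Quotient map π: X → X/∼ sends l ↦ [l], m ↦ [m=o], n ↦ [n], o ↦ [m=o].
For each subset V ⊆ X/∼, compute π^{-1}(V) ⊆ X and check whether π^{-1}(V) ∈ τ. V is open in τ_Q iff π^{-1}(V) ∈ τ.
  V = {}: π^{-1}(V) = ∅ ∈ τ ✓.
  V = {[l]}: π^{-1}(V) = {l} ∈ τ ✓.
  V = {[m=o]}: π^{-1}(V) = {m, o} ∉ τ ✗.
  V = {[l], [m=o]}: π^{-1}(V) = {l, m, o} ∈ τ ✓.
  V = {[n]}: π^{-1}(V) = {n} ∉ τ ✗.
  V = {[l], [n]}: π^{-1}(V) = {l, n} ∈ τ ✓.
  V = {[m=o], [n]}: π^{-1}(V) = {m, n, o} ∉ τ ✗.
  V = {[l], [m=o], [n]}: π^{-1}(V) = {l, m, n, o} ∈ τ ✓.
Open sets in the quotient: τ_Q = {{}, {[l]}, {[l], [m=o]}, {[l], [n]}, {[l], [m=o], [n]}} (5 elements).


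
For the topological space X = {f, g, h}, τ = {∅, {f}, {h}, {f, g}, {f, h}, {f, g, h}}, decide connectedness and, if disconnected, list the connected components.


(X, τ) is disconnected; components = [{h}, {f, g}].

Find clopen sets (U ∈ τ with X ∖ U ∈ τ):
  U = ∅, X ∖ U = {f, g, h} — both open, so U is clopen.
  U = {h}, X ∖ U = {f, g} — both open, so U is clopen.
  U = {f, g}, X ∖ U = {h} — both open, so U is clopen.
  U = {f, g, h}, X ∖ U = ∅ — both open, so U is clopen.
Nontrivial clopen(s) exist: e.g. {f, g}. So (X, τ) is disconnected.
Compute connected components by grouping points that agree on all clopens:
  component: {h}
  component: {f, g}


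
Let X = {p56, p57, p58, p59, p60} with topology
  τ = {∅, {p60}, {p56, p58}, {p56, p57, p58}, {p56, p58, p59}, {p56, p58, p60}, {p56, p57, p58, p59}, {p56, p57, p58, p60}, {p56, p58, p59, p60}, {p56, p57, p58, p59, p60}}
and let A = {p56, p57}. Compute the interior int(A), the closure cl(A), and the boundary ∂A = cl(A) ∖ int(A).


int(A) = ∅, cl(A) = {p56, p57, p58, p59}, ∂A = {p56, p57, p58, p59}.

Closed sets in (X, τ) are complements of opens:
  closed(X, τ) = {∅, {p57}, {p59}, {p60}, {p57, p59}, {p57, p60}, {p59, p60}, {p57, p59, p60}, {p56, p57, p58, p59}, {p56, p57, p58, p59, p60}}.
int(A) = ⋃ {U ∈ τ : U ⊆ A}. Opens contained in A: ∅.
Taking the union of these: int(A) = ∅.
cl(A) = ⋂ {C closed : A ⊆ C}. Closed sets containing A: {p56, p57, p58, p59}, {p56, p57, p58, p59, p60}.
Intersecting these: cl(A) = {p56, p57, p58, p59}.
∂A = cl(A) ∖ int(A) = {p56, p57, p58, p59} ∖ ∅ = {p56, p57, p58, p59}.


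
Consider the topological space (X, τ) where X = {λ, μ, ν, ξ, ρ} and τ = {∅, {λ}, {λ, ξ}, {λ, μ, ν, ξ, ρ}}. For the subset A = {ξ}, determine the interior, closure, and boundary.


int(A) = ∅, cl(A) = {μ, ν, ξ, ρ}, ∂A = {μ, ν, ξ, ρ}.

Closed sets in (X, τ) are complements of opens:
  closed(X, τ) = {∅, {μ, ν, ρ}, {μ, ν, ξ, ρ}, {λ, μ, ν, ξ, ρ}}.
int(A) = ⋃ {U ∈ τ : U ⊆ A}. Opens contained in A: ∅.
Taking the union of these: int(A) = ∅.
cl(A) = ⋂ {C closed : A ⊆ C}. Closed sets containing A: {μ, ν, ξ, ρ}, {λ, μ, ν, ξ, ρ}.
Intersecting these: cl(A) = {μ, ν, ξ, ρ}.
∂A = cl(A) ∖ int(A) = {μ, ν, ξ, ρ} ∖ ∅ = {μ, ν, ξ, ρ}.


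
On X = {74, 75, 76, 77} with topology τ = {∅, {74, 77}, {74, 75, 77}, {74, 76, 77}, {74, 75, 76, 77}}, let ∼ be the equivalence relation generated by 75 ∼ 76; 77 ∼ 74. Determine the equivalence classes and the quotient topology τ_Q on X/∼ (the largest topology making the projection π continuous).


X/∼ = {[74=77], [75=76]}; |τ_Q| = 3.

Equivalence classes: [74=77], [75=76].
Quotient map π: X → X/∼ sends 74 ↦ [74=77], 75 ↦ [75=76], 76 ↦ [75=76], 77 ↦ [74=77].
For each subset V ⊆ X/∼, compute π^{-1}(V) ⊆ X and check whether π^{-1}(V) ∈ τ. V is open in τ_Q iff π^{-1}(V) ∈ τ.
  V = {}: π^{-1}(V) = ∅ ∈ τ ✓.
  V = {[74=77]}: π^{-1}(V) = {74, 77} ∈ τ ✓.
  V = {[75=76]}: π^{-1}(V) = {75, 76} ∉ τ ✗.
  V = {[74=77], [75=76]}: π^{-1}(V) = {74, 75, 76, 77} ∈ τ ✓.
Open sets in the quotient: τ_Q = {{}, {[74=77]}, {[74=77], [75=76]}} (3 elements).


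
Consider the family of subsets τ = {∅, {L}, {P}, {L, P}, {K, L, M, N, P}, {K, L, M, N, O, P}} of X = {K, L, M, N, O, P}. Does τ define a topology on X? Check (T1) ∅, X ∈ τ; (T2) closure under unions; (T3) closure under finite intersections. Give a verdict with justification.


τ IS a topology on X.

Axiom (T1): ∅ ∈ τ? Yes; X ∈ τ? Yes.
Axiom (T2/T3): check pairwise unions and intersections of members of τ.
All pairwise intersections and unions checked — each lies in τ. Therefore τ satisfies (T1), (T2), (T3): it IS a topology on X.


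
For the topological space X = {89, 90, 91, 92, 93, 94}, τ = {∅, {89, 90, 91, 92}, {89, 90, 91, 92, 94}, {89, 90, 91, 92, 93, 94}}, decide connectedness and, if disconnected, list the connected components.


(X, τ) is connected.

Find clopen sets (U ∈ τ with X ∖ U ∈ τ):
  U = ∅, X ∖ U = {89, 90, 91, 92, 93, 94} — both open, so U is clopen.
  U = {89, 90, 91, 92, 93, 94}, X ∖ U = ∅ — both open, so U is clopen.
Only trivial clopens (∅ and X) exist, so (X, τ) is connected.
Compute connected components by grouping points that agree on all clopens:
  component: {89, 90, 91, 92, 93, 94}


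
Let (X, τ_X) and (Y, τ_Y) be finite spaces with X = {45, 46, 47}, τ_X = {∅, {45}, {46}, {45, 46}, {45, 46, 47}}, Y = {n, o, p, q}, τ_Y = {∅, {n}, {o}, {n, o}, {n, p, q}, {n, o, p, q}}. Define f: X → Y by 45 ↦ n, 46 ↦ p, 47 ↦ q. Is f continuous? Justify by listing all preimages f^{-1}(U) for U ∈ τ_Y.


f IS continuous.

Compute f^{-1}(U) for each U ∈ τ_Y:
  U = ∅: f^{-1}(U) = ∅ ∈ τ_X ✓.
  U = {n}: f^{-1}(U) = {45} ∈ τ_X ✓.
  U = {o}: f^{-1}(U) = ∅ ∈ τ_X ✓.
  U = {n, o}: f^{-1}(U) = {45} ∈ τ_X ✓.
  U = {n, p, q}: f^{-1}(U) = {45, 46, 47} ∈ τ_X ✓.
  U = {n, o, p, q}: f^{-1}(U) = {45, 46, 47} ∈ τ_X ✓.
Every preimage lies in τ_X, so f IS continuous.


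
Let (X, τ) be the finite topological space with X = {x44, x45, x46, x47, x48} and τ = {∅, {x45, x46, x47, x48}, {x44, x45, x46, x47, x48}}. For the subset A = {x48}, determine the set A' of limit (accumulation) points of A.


A' = {x44, x45, x46, x47}

For each x ∈ X, list the open sets U ∈ τ with x ∈ U, then check whether U ∩ (A ∖ {x}) ≠ ∅ for every such U.
  x = x44: opens ∋ x are {x44, x45, x46, x47, x48}; each meets A ∖ {x44}, so x IS a limit point.
  x = x45: opens ∋ x are {x45, x46, x47, x48}, {x44, x45, x46, x47, x48}; each meets A ∖ {x45}, so x IS a limit point.
  x = x46: opens ∋ x are {x45, x46, x47, x48}, {x44, x45, x46, x47, x48}; each meets A ∖ {x46}, so x IS a limit point.
  x = x47: opens ∋ x are {x45, x46, x47, x48}, {x44, x45, x46, x47, x48}; each meets A ∖ {x47}, so x IS a limit point.
  x = x48: open {x45, x46, x47, x48} ∋ x has {x45, x46, x47, x48} ∩ (A ∖ {x48}) = ∅, so x is NOT a limit point.
Collecting: A' = {x44, x45, x46, x47}.


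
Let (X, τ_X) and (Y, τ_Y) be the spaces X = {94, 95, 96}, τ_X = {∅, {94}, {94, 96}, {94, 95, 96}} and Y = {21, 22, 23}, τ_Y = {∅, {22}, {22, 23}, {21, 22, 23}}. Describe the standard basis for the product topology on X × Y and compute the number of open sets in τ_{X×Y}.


Basis B = {∅ × ∅, {94} × {22}, {94} × {22, 23}, {94, 96} × {22}, {94} × {21, 22, 23}, {94, 95, 96} × {22}, {94, 96} × {22, 23}, {94, 96} × {21, 22, 23}, {94, 95, 96} × {22, 23}, {94, 95, 96} × {21, 22, 23}}; |τ_{X×Y}| = 20.

Enumerate products U × V with U ∈ τ_X, V ∈ τ_Y (deduplicated):
  ∅ × ∅ = {} (∅)
  {94} × {22} = {(94,22)}
  {94} × {22, 23} = {(94,22), (94,23)}
  {94, 96} × {22} = {(94,22), (96,22)}
  {94} × {21, 22, 23} = {(94,21), (94,22), (94,23)}
  {94, 95, 96} × {22} = {(94,22), (95,22), (96,22)}
  {94, 96} × {22, 23} = {(94,22), (94,23), (96,22), (96,23)}
  {94, 96} × {21, 22, 23} = {(94,21), (94,22), (94,23), (96,21), (96,22), (96,23)}
  {94, 95, 96} × {22, 23} = {(94,22), (94,23), (95,22), (95,23), (96,22), (96,23)}
  {94, 95, 96} × {21, 22, 23} = {(94,21), (94,22), (94,23), (95,21), (95,22), (95,23), (96,21), (96,22), (96,23)}
These 10 distinct sets form the basis B.
Close under arbitrary unions to get τ_{X×Y}; counting gives |τ_{X×Y}| = 20.


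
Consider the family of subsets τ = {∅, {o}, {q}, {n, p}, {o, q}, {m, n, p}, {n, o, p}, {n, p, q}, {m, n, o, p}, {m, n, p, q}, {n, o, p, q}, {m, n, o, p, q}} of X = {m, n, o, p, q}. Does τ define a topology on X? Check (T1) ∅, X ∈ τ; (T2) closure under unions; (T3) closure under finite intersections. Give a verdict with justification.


τ IS a topology on X.

Axiom (T1): ∅ ∈ τ? Yes; X ∈ τ? Yes.
Axiom (T2/T3): check pairwise unions and intersections of members of τ.
All pairwise intersections and unions checked — each lies in τ. Therefore τ satisfies (T1), (T2), (T3): it IS a topology on X.


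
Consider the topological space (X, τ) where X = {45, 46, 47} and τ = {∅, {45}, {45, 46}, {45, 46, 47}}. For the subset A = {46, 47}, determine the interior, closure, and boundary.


int(A) = ∅, cl(A) = {46, 47}, ∂A = {46, 47}.

Closed sets in (X, τ) are complements of opens:
  closed(X, τ) = {∅, {47}, {46, 47}, {45, 46, 47}}.
int(A) = ⋃ {U ∈ τ : U ⊆ A}. Opens contained in A: ∅.
Taking the union of these: int(A) = ∅.
cl(A) = ⋂ {C closed : A ⊆ C}. Closed sets containing A: {46, 47}, {45, 46, 47}.
Intersecting these: cl(A) = {46, 47}.
∂A = cl(A) ∖ int(A) = {46, 47} ∖ ∅ = {46, 47}.


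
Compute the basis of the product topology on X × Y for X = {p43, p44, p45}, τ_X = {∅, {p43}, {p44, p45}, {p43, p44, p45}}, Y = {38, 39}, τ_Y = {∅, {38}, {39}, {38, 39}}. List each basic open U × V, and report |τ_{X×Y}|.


Basis B = {∅ × ∅, {p43} × {38}, {p43} × {39}, {p43} × {38, 39}, {p44, p45} × {38}, {p44, p45} × {39}, {p43, p44, p45} × {38}, {p43, p44, p45} × {39}, {p44, p45} × {38, 39}, {p43, p44, p45} × {38, 39}}; |τ_{X×Y}| = 16.

Enumerate products U × V with U ∈ τ_X, V ∈ τ_Y (deduplicated):
  ∅ × ∅ = {} (∅)
  {p43} × {38} = {(p43,38)}
  {p43} × {39} = {(p43,39)}
  {p43} × {38, 39} = {(p43,38), (p43,39)}
  {p44, p45} × {38} = {(p44,38), (p45,38)}
  {p44, p45} × {39} = {(p44,39), (p45,39)}
  {p43, p44, p45} × {38} = {(p43,38), (p44,38), (p45,38)}
  {p43, p44, p45} × {39} = {(p43,39), (p44,39), (p45,39)}
  {p44, p45} × {38, 39} = {(p44,38), (p44,39), (p45,38), (p45,39)}
  {p43, p44, p45} × {38, 39} = {(p43,38), (p43,39), (p44,38), (p44,39), (p45,38), (p45,39)}
These 10 distinct sets form the basis B.
Close under arbitrary unions to get τ_{X×Y}; counting gives |τ_{X×Y}| = 16.
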